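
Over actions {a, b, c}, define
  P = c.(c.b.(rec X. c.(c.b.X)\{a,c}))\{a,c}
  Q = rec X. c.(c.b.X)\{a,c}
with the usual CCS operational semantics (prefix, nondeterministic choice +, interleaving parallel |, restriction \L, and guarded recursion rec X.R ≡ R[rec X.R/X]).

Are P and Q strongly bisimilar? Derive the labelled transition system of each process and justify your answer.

YES

LTS(P): 2 reachable states
  u0 = c.(c.b.(rec X. c.(c.b.X)\{a,c}))\{a,c} has moves --c--▸ u1
  u1 = (c.b.(rec X. c.(c.b.X)\{a,c}))\{a,c} has moves stopped
LTS(Q): 2 reachable states
  v0 = rec X. c.(c.b.X)\{a,c} has moves --c--▸ v1
  v1 = (c.b.(rec X. c.(c.b.X)\{a,c}))\{a,c} has moves stopped
Coarsest stable partition (strong bisimilarity classes):
  B0 = {u0, v0}
  B1 = {u1, v1}
u0 ∈ B0, v0 ∈ B0 → same block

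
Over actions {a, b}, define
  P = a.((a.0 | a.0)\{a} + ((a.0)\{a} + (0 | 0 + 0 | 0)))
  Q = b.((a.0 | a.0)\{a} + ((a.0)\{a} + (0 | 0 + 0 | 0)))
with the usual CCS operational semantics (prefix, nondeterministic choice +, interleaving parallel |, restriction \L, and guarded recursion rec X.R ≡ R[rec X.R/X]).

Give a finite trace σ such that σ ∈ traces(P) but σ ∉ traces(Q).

Reachable graph of P (2 states):
  u0 = a.((a.0 | a.0)\{a} + ((a.0)\{a} + (0 | 0 + 0 | 0))) → =a=> u1
  u1 = (a.0 | a.0)\{a} + ((a.0)\{a} + (0 | 0 + 0 | 0)) → (no moves)
Reachable graph of Q (2 states):
  v0 = b.((a.0 | a.0)\{a} + ((a.0)\{a} + (0 | 0 + 0 | 0))) → =b=> v1
  v1 = (a.0 | a.0)\{a} + ((a.0)\{a} + (0 | 0 + 0 | 0)) → (no moves)
Executing a from P (initial set {u0}):
  [1] a ⇒ {u1}
  ✓ P
Executing a from Q (initial set {v0}):
  [1] a ⇒ no successor for Q

a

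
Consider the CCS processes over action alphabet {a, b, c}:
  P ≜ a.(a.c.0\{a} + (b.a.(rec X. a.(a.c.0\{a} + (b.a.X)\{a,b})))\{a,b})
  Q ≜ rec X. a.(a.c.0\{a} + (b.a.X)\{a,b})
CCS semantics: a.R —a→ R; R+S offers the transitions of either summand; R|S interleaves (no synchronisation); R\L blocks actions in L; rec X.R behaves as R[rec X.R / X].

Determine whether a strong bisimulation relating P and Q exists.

LTS(P): 4 reachable states
  p0 = a.(a.c.0\{a} + (b.a.(rec X. a.(a.c.0\{a} + (b.a.X)\{a,b})))\{a,b}) → ··a··> p1
  p1 = a.c.0\{a} + (b.a.(rec X. a.(a.c.0\{a} + (b.a.X)\{a,b})))\{a,b} → ··a··> p2
  p2 = c.0\{a} → ··c··> p3
  p3 = 0\{a} → ∅
LTS(Q): 4 reachable states
  q0 = rec X. a.(a.c.0\{a} + (b.a.X)\{a,b}) → ··a··> q1
  q1 = a.c.0\{a} + (b.a.(rec X. a.(a.c.0\{a} + (b.a.X)\{a,b})))\{a,b} → ··a··> q2
  q2 = c.0\{a} → ··c··> q3
  q3 = 0\{a} → ∅
Coarsest stable partition (strong bisimilarity classes):
  B0 = {p0, q0}
  B1 = {p1, q1}
  B2 = {p2, q2}
  B3 = {p3, q3}
p0 ∈ B0, q0 ∈ B0 → same block

YES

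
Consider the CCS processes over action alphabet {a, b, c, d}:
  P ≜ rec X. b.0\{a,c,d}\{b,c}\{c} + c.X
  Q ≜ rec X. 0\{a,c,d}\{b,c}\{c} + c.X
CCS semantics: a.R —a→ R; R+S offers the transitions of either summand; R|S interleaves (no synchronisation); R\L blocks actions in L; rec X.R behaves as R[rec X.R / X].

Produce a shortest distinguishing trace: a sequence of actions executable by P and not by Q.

Reachable graph of P (2 states):
  p0 = rec X. b.0\{a,c,d}\{b,c}\{c} + c.X has moves —b→ p1, —c→ p0
  p1 = 0\{a,c,d}\{b,c}\{c} has moves ∅
Reachable graph of Q (1 states):
  q0 = rec X. 0\{a,c,d}\{b,c}\{c} + c.X has moves —c→ q0
Trace ⟨b⟩ through P, begin at {p0}:
  after b @ step 1: {p1}
  — P admits the full trace.
Trace ⟨b⟩ through Q, begin at {q0}:
  after b @ step 1: ∅ (Q stuck)

b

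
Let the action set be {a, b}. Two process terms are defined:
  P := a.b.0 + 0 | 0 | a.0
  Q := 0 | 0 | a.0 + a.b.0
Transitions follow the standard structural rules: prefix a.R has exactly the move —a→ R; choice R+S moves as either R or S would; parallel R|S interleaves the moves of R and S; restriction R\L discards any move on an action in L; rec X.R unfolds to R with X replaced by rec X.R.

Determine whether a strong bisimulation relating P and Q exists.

LTS(P): 4 reachable states
  u0 = a.b.0 + 0 | 0 | a.0 | —a→ u1, —a→ u2
  u1 = 0 | 0 | 0 | ∅
  u2 = b.0 | —b→ u3
  u3 = 0 | ∅
LTS(Q): 4 reachable states
  v0 = 0 | 0 | a.0 + a.b.0 | —a→ v1, —a→ v2
  v1 = 0 | 0 | 0 | ∅
  v2 = b.0 | —b→ v3
  v3 = 0 | ∅
Coarsest stable partition (strong bisimilarity classes):
  B0 = {u0, v0}
  B1 = {u2, v2}
  B2 = {u1, u3, v1, v3}
u0 ∈ B0, v0 ∈ B0 → same block

P ~ Q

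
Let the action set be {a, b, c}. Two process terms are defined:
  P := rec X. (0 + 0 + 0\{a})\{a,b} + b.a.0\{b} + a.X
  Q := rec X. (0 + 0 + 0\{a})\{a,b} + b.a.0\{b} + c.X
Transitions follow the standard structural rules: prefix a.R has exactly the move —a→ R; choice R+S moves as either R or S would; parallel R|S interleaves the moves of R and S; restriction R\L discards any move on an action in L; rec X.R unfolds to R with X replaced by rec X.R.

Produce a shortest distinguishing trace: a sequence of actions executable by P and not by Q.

P's transition system — 3 states:
  m0 = rec X. (0 + 0 + 0\{a})\{a,b} + b.a.0\{b} + a.X → =a=> m0, =b=> m1
  m1 = a.0\{b} → =a=> m2
  m2 = 0\{b} → deadlocked
Q's transition system — 3 states:
  n0 = rec X. (0 + 0 + 0\{a})\{a,b} + b.a.0\{b} + c.X → =b=> n1, =c=> n0
  n1 = a.0\{b} → =a=> n2
  n2 = 0\{b} → deadlocked
Executing a from P (initial set {m0}):
  [1] a ⇒ {m0}
  — P admits the full trace.
Executing a from Q (initial set {n0}):
  [1] a ⇒ ∅  — Q cannot continue

a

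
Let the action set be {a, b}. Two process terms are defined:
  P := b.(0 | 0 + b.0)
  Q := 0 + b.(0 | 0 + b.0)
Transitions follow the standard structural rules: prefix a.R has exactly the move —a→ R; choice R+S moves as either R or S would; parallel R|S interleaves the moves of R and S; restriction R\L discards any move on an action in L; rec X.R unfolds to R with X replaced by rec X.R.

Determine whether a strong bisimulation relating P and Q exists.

P's transition system — 3 states:
  s0 = b.(0 | 0 + b.0) | ··b··> s1
  s1 = 0 | 0 + b.0 | ··b··> s2
  s2 = 0 | stopped
Q's transition system — 3 states:
  t0 = 0 + b.(0 | 0 + b.0) | ··b··> t1
  t1 = 0 | 0 + b.0 | ··b··> t2
  t2 = 0 | stopped
Partition-refinement fixed point:
  B0 = {s0, t0}
  B1 = {s1, t1}
  B2 = {s2, t2}
s0 ∈ B0, t0 ∈ B0 → same block

bisimilar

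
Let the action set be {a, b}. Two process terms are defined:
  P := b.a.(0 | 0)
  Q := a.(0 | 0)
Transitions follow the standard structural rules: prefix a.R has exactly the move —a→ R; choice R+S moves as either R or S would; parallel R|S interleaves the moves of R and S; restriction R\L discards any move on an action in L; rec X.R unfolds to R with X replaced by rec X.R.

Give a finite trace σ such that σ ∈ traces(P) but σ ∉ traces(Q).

LTS(P): 3 reachable states
  u0 = b.a.(0 | 0) has moves ··b··> u1
  u1 = a.(0 | 0) has moves ··a··> u2
  u2 = 0 | 0 has moves stopped
LTS(Q): 2 reachable states
  v0 = a.(0 | 0) has moves ··a··> v1
  v1 = 0 | 0 has moves stopped
Trace ⟨b⟩ through P, begin at {u0}:
  [1] b ⇒ {u1}
  P completes σ.
Trace ⟨b⟩ through Q, begin at {v0}:
  [1] b ⇒ no successor for Q

b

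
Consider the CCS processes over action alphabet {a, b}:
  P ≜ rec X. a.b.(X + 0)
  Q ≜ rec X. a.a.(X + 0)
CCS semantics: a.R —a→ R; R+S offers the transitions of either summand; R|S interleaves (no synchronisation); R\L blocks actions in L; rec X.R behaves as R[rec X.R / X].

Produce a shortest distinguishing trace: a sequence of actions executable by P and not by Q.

P's transition system — 3 states:
  s0 = rec X. a.b.(X + 0) → -a-> s1
  s1 = b.((rec X. a.b.(X + 0)) + 0) → -b-> s2
  s2 = (rec X. a.b.(X + 0)) + 0 → -a-> s1
Q's transition system — 3 states:
  t0 = rec X. a.a.(X + 0) → -a-> t1
  t1 = a.((rec X. a.a.(X + 0)) + 0) → -a-> t2
  t2 = (rec X. a.a.(X + 0)) + 0 → -a-> t1
Run σ = ⟨ab⟩ on P: start {s0}
  after a @ step 1: {s1}
  after b @ step 2: {s2}
  ✓ P
Run σ = ⟨ab⟩ on Q: start {t0}
  after a @ step 1: {t1}
  after b @ step 2: ∅ (Q stuck)

ab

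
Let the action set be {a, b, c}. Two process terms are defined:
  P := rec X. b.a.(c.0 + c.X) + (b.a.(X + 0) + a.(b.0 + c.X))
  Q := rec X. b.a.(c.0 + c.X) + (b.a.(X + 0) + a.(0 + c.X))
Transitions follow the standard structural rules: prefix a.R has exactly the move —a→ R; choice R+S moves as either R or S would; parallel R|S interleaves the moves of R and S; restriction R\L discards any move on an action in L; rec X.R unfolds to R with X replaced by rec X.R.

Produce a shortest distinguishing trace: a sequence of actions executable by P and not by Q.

P's transition system — 7 states:
  m0 = rec X. b.a.(c.0 + c.X) + (b.a.(X + 0) + a.(b.0 + c.X)) :: =a=> m1, =b=> m2, =b=> m3
  m1 = b.0 + c.(rec X. b.a.(c.0 + c.X) + (b.a.(X + 0) + a.(b.0 + c.X))) :: =b=> m4, =c=> m0
  m2 = a.((rec X. b.a.(c.0 + c.X) + (b.a.(X + 0) + a.(b.0 + c.X))) + 0) :: =a=> m5
  m3 = a.(c.0 + c.(rec X. b.a.(c.0 + c.X) + (b.a.(X + 0) + a.(b.0 + c.X)))) :: =a=> m6
  m4 = 0 :: ∅
  m5 = (rec X. b.a.(c.0 + c.X) + (b.a.(X + 0) + a.(b.0 + c.X))) + 0 :: =a=> m1, =b=> m2, =b=> m3
  m6 = c.0 + c.(rec X. b.a.(c.0 + c.X) + (b.a.(X + 0) + a.(b.0 + c.X))) :: =c=> m0, =c=> m4
Q's transition system — 7 states:
  n0 = rec X. b.a.(c.0 + c.X) + (b.a.(X + 0) + a.(0 + c.X)) :: =a=> n1, =b=> n2, =b=> n3
  n1 = 0 + c.(rec X. b.a.(c.0 + c.X) + (b.a.(X + 0) + a.(0 + c.X))) :: =c=> n0
  n2 = a.((rec X. b.a.(c.0 + c.X) + (b.a.(X + 0) + a.(0 + c.X))) + 0) :: =a=> n4
  n3 = a.(c.0 + c.(rec X. b.a.(c.0 + c.X) + (b.a.(X + 0) + a.(0 + c.X)))) :: =a=> n5
  n4 = (rec X. b.a.(c.0 + c.X) + (b.a.(X + 0) + a.(0 + c.X))) + 0 :: =a=> n1, =b=> n2, =b=> n3
  n5 = c.0 + c.(rec X. b.a.(c.0 + c.X) + (b.a.(X + 0) + a.(0 + c.X))) :: =c=> n0, =c=> n6
  n6 = 0 :: ∅
Executing ab from P (initial set {m0}):
  [1] a ⇒ {m1}
  [2] b ⇒ {m4}
  — P admits the full trace.
Executing ab from Q (initial set {n0}):
  [1] a ⇒ {n1}
  [2] b ⇒ ∅ (Q stuck)

ab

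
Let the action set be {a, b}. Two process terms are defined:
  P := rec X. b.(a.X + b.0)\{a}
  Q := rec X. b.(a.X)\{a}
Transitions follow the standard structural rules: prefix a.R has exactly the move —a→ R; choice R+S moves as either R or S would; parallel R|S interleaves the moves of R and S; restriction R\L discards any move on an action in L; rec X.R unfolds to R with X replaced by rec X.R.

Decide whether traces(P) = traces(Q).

P's transition system — 3 states:
  s0 = rec X. b.(a.X + b.0)\{a} → —b→ s1
  s1 = (a.(rec X. b.(a.X + b.0)\{a}) + b.0)\{a} → —b→ s2
  s2 = 0\{a} → stopped
Q's transition system — 2 states:
  t0 = rec X. b.(a.X)\{a} → —b→ t1
  t1 = (a.(rec X. b.(a.X)\{a}))\{a} → stopped
Executing bb from P (initial set {s0}):
  [1] b ⇒ {s1}
  [2] b ⇒ {s2}
  — P admits the full trace.
Executing bb from Q (initial set {t0}):
  [1] b ⇒ {t1}
  [2] b ⇒ ∅ (Q stuck)

NO — witness ⟨bb⟩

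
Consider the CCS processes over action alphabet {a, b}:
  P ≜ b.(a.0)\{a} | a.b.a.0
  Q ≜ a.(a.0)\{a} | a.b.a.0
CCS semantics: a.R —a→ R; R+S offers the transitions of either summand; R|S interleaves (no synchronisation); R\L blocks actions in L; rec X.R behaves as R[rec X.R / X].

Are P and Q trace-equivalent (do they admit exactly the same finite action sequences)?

trace-distinct — witness ⟨b⟩

LTS(P): 8 reachable states
  m0 = b.(a.0)\{a} | a.b.a.0 → =a=> m1, =b=> m2
  m1 = b.(a.0)\{a} | b.a.0 → =b=> m3, =b=> m4
  m2 = (a.0)\{a} | a.b.a.0 → =a=> m3
  m3 = (a.0)\{a} | b.a.0 → =b=> m5
  m4 = b.(a.0)\{a} | a.0 → =a=> m6, =b=> m5
  m5 = (a.0)\{a} | a.0 → =a=> m7
  m6 = b.(a.0)\{a} | 0 → =b=> m7
  m7 = (a.0)\{a} | 0 → stopped
LTS(Q): 8 reachable states
  n0 = a.(a.0)\{a} | a.b.a.0 → =a=> n1, =a=> n2
  n1 = (a.0)\{a} | a.b.a.0 → =a=> n3
  n2 = a.(a.0)\{a} | b.a.0 → =a=> n3, =b=> n4
  n3 = (a.0)\{a} | b.a.0 → =b=> n5
  n4 = a.(a.0)\{a} | a.0 → =a=> n5, =a=> n6
  n5 = (a.0)\{a} | a.0 → =a=> n7
  n6 = a.(a.0)\{a} | 0 → =a=> n7
  n7 = (a.0)\{a} | 0 → stopped
Run σ = ⟨b⟩ on P: start {m0}
  after b @ step 1: {m2}
  — P admits the full trace.
Run σ = ⟨b⟩ on Q: start {n0}
  after b @ step 1: ∅ (Q stuck)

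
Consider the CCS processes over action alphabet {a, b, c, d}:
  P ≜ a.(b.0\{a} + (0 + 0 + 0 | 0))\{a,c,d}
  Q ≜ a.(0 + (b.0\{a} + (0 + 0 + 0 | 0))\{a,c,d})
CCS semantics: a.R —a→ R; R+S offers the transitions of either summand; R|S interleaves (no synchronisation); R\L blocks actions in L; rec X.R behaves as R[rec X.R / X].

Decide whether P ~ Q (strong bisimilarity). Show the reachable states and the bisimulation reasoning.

LTS(P): 3 reachable states
  p0 = a.(b.0\{a} + (0 + 0 + 0 | 0))\{a,c,d} | —a→ p1
  p1 = (b.0\{a} + (0 + 0 + 0 | 0))\{a,c,d} | —b→ p2
  p2 = 0\{a}\{a,c,d} | deadlocked
LTS(Q): 3 reachable states
  q0 = a.(0 + (b.0\{a} + (0 + 0 + 0 | 0))\{a,c,d}) | —a→ q1
  q1 = 0 + (b.0\{a} + (0 + 0 + 0 | 0))\{a,c,d} | —b→ q2
  q2 = 0\{a}\{a,c,d} | deadlocked
Bisimilarity quotient blocks:
  B0 = {p0, q0}
  B1 = {p1, q1}
  B2 = {p2, q2}
p0 ∈ B0, q0 ∈ B0 → same block

bisimilar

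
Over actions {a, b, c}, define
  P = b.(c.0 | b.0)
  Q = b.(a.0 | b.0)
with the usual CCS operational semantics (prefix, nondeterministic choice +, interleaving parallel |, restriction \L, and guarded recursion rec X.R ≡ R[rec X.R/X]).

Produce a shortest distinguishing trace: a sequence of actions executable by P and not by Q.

bc

Reachable graph of P (5 states):
  p0 = b.(c.0 | b.0) | --b--▸ p1
  p1 = c.0 | b.0 | --b--▸ p2, --c--▸ p3
  p2 = c.0 | 0 | --c--▸ p4
  p3 = 0 | b.0 | --b--▸ p4
  p4 = 0 | 0 | (no moves)
Reachable graph of Q (5 states):
  q0 = b.(a.0 | b.0) | --b--▸ q1
  q1 = a.0 | b.0 | --a--▸ q2, --b--▸ q3
  q2 = 0 | b.0 | --b--▸ q4
  q3 = a.0 | 0 | --a--▸ q4
  q4 = 0 | 0 | (no moves)
Run σ = ⟨bc⟩ on P: start {p0}
  [1] b ⇒ {p1}
  [2] c ⇒ {p3}
  P completes σ.
Run σ = ⟨bc⟩ on Q: start {q0}
  [1] b ⇒ {q1}
  [2] c ⇒ ∅  — Q cannot continue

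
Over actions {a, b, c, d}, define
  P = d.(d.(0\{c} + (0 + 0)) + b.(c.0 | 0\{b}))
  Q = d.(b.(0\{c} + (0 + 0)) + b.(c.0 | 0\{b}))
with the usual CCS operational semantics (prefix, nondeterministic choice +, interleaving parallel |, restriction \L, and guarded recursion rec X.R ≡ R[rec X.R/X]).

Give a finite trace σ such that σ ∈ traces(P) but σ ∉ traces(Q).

dd

Reachable graph of P (5 states):
  p0 = d.(d.(0\{c} + (0 + 0)) + b.(c.0 | 0\{b})) ⊢ --d--▸ p1
  p1 = d.(0\{c} + (0 + 0)) + b.(c.0 | 0\{b}) ⊢ --b--▸ p2, --d--▸ p3
  p2 = c.0 | 0\{b} ⊢ --c--▸ p4
  p3 = 0\{c} + (0 + 0) ⊢ ∅
  p4 = 0 | 0\{b} ⊢ ∅
Reachable graph of Q (5 states):
  q0 = d.(b.(0\{c} + (0 + 0)) + b.(c.0 | 0\{b})) ⊢ --d--▸ q1
  q1 = b.(0\{c} + (0 + 0)) + b.(c.0 | 0\{b}) ⊢ --b--▸ q2, --b--▸ q3
  q2 = 0\{c} + (0 + 0) ⊢ ∅
  q3 = c.0 | 0\{b} ⊢ --c--▸ q4
  q4 = 0 | 0\{b} ⊢ ∅
Executing dd from P (initial set {p0}):
  step 1 (d): {p1}
  step 2 (d): {p3}
  P completes σ.
Executing dd from Q (initial set {q0}):
  step 1 (d): {q1}
  step 2 (d): ∅  — Q cannot continue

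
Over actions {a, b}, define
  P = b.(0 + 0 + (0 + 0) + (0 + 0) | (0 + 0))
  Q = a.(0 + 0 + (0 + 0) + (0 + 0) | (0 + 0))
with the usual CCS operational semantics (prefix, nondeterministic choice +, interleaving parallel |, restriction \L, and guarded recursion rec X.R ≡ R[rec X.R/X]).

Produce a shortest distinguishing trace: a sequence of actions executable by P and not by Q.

b

P's transition system — 2 states:
  m0 = b.(0 + 0 + (0 + 0) + (0 + 0) | (0 + 0)) :: --b--▸ m1
  m1 = 0 + 0 + (0 + 0) + (0 + 0) | (0 + 0) :: deadlocked
Q's transition system — 2 states:
  n0 = a.(0 + 0 + (0 + 0) + (0 + 0) | (0 + 0)) :: --a--▸ n1
  n1 = 0 + 0 + (0 + 0) + (0 + 0) | (0 + 0) :: deadlocked
Trace ⟨b⟩ through P, begin at {m0}:
  [1] b ⇒ {m1}
  ✓ P
Trace ⟨b⟩ through Q, begin at {n0}:
  [1] b ⇒ ∅  — Q cannot continue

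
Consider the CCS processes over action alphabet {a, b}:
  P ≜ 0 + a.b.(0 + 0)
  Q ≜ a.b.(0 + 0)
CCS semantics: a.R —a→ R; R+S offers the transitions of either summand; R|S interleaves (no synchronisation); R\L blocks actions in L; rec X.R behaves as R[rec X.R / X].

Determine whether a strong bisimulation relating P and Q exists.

P's transition system — 3 states:
  p0 = 0 + a.b.(0 + 0) ⊢ -a-> p1
  p1 = b.(0 + 0) ⊢ -b-> p2
  p2 = 0 + 0 ⊢ ·
Q's transition system — 3 states:
  q0 = a.b.(0 + 0) ⊢ -a-> q1
  q1 = b.(0 + 0) ⊢ -b-> q2
  q2 = 0 + 0 ⊢ ·
Coarsest stable partition (strong bisimilarity classes):
  B0 = {p0, q0}
  B1 = {p1, q1}
  B2 = {p2, q2}
p0 ∈ B0, q0 ∈ B0 → same block

YES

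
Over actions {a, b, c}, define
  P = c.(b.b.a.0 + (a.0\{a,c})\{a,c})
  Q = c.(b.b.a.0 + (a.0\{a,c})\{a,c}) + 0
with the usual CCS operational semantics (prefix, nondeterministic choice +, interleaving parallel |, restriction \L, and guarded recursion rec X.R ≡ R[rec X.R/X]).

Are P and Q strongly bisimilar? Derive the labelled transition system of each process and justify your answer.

Reachable graph of P (5 states):
  s0 = c.(b.b.a.0 + (a.0\{a,c})\{a,c}) | -c-> s1
  s1 = b.b.a.0 + (a.0\{a,c})\{a,c} | -b-> s2
  s2 = b.a.0 | -b-> s3
  s3 = a.0 | -a-> s4
  s4 = 0 | ∅
Reachable graph of Q (5 states):
  t0 = c.(b.b.a.0 + (a.0\{a,c})\{a,c}) + 0 | -c-> t1
  t1 = b.b.a.0 + (a.0\{a,c})\{a,c} | -b-> t2
  t2 = b.a.0 | -b-> t3
  t3 = a.0 | -a-> t4
  t4 = 0 | ∅
Bisimilarity quotient blocks:
  B0 = {s0, t0}
  B1 = {s1, t1}
  B2 = {s2, t2}
  B3 = {s3, t3}
  B4 = {s4, t4}
s0 ∈ B0, t0 ∈ B0 → same block

bisimilar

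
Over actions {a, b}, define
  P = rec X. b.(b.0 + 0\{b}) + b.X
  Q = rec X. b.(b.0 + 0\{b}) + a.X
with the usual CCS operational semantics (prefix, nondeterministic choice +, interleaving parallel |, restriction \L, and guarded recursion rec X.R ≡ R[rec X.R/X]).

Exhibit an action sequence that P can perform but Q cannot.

bbb

LTS(P): 3 reachable states
  p0 = rec X. b.(b.0 + 0\{b}) + b.X :: ··b··> p0, ··b··> p1
  p1 = b.0 + 0\{b} :: ··b··> p2
  p2 = 0 :: deadlocked
LTS(Q): 3 reachable states
  q0 = rec X. b.(b.0 + 0\{b}) + a.X :: ··a··> q0, ··b··> q1
  q1 = b.0 + 0\{b} :: ··b··> q2
  q2 = 0 :: deadlocked
Executing bbb from P (initial set {p0}):
  after b @ step 1: {p0, p1}
  after b @ step 2: {p0, p1, p2}
  after b @ step 3: {p0, p1, p2}
  P completes σ.
Executing bbb from Q (initial set {q0}):
  after b @ step 1: {q1}
  after b @ step 2: {q2}
  after b @ step 3: no successor for Q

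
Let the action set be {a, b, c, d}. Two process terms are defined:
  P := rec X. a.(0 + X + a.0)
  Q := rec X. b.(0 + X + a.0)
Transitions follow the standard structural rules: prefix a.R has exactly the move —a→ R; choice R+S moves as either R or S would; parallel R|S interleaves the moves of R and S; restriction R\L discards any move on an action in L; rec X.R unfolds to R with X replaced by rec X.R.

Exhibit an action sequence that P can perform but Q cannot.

LTS(P): 3 reachable states
  m0 = rec X. a.(0 + X + a.0) has moves =a=> m1
  m1 = 0 + (rec X. a.(0 + X + a.0)) + a.0 has moves =a=> m1, =a=> m2
  m2 = 0 has moves ·
LTS(Q): 3 reachable states
  n0 = rec X. b.(0 + X + a.0) has moves =b=> n1
  n1 = 0 + (rec X. b.(0 + X + a.0)) + a.0 has moves =a=> n2, =b=> n1
  n2 = 0 has moves ·
Trace ⟨a⟩ through P, begin at {m0}:
  [1] a ⇒ {m1}
  — P admits the full trace.
Trace ⟨a⟩ through Q, begin at {n0}:
  [1] a ⇒ no successor for Q

a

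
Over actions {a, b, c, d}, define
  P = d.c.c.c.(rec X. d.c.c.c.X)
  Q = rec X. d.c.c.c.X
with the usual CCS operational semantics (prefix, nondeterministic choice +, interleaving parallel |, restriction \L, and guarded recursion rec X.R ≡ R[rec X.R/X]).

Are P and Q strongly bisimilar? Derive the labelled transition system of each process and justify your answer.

P's transition system — 5 states:
  p0 = d.c.c.c.(rec X. d.c.c.c.X) → =d=> p1
  p1 = c.c.c.(rec X. d.c.c.c.X) → =c=> p2
  p2 = c.c.(rec X. d.c.c.c.X) → =c=> p3
  p3 = c.(rec X. d.c.c.c.X) → =c=> p4
  p4 = rec X. d.c.c.c.X → =d=> p1
Q's transition system — 4 states:
  q0 = rec X. d.c.c.c.X → =d=> q1
  q1 = c.c.c.(rec X. d.c.c.c.X) → =c=> q2
  q2 = c.c.(rec X. d.c.c.c.X) → =c=> q3
  q3 = c.(rec X. d.c.c.c.X) → =c=> q0
Partition-refinement fixed point:
  B0 = {p0, p4, q0}
  B1 = {p1, q1}
  B2 = {p2, q2}
  B3 = {p3, q3}
p0 ∈ B0, q0 ∈ B0 → same block

bisimilar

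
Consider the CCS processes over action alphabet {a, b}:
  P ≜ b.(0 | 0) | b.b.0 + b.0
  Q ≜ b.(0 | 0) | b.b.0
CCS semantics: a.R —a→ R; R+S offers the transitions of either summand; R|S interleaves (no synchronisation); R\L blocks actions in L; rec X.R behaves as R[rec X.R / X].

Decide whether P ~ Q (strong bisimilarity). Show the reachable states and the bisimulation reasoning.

Reachable graph of P (7 states):
  m0 = b.(0 | 0) | b.b.0 + b.0 ⊢ --b--▸ m1, --b--▸ m2, --b--▸ m3
  m1 = 0 ⊢ ∅
  m2 = 0 | 0 | b.b.0 ⊢ --b--▸ m4
  m3 = b.(0 | 0) | b.0 ⊢ --b--▸ m4, --b--▸ m5
  m4 = 0 | 0 | b.0 ⊢ --b--▸ m6
  m5 = b.(0 | 0) | 0 ⊢ --b--▸ m6
  m6 = 0 | 0 | 0 ⊢ ∅
Reachable graph of Q (6 states):
  n0 = b.(0 | 0) | b.b.0 ⊢ --b--▸ n1, --b--▸ n2
  n1 = 0 | 0 | b.b.0 ⊢ --b--▸ n3
  n2 = b.(0 | 0) | b.0 ⊢ --b--▸ n3, --b--▸ n4
  n3 = 0 | 0 | b.0 ⊢ --b--▸ n5
  n4 = b.(0 | 0) | 0 ⊢ --b--▸ n5
  n5 = 0 | 0 | 0 ⊢ ∅
Coarsest stable partition (strong bisimilarity classes):
  B0 = {m0}
  B1 = {m2, m3, n1, n2}
  B2 = {m4, m5, n3, n4}
  B3 = {m1, m6, n5}
  B4 = {n0}
m0 ∈ B0, n0 ∈ B4 → different blocks

NO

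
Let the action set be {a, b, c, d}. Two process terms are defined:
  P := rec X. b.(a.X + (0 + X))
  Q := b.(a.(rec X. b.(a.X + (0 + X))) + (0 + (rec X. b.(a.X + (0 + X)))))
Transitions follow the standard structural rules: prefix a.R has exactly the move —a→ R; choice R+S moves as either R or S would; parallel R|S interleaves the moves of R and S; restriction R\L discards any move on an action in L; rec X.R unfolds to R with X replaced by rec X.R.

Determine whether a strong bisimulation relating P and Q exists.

P ~ Q

Reachable graph of P (2 states):
  p0 = rec X. b.(a.X + (0 + X)) :: —b→ p1
  p1 = a.(rec X. b.(a.X + (0 + X))) + (0 + (rec X. b.(a.X + (0 + X)))) :: —a→ p0, —b→ p1
Reachable graph of Q (3 states):
  q0 = b.(a.(rec X. b.(a.X + (0 + X))) + (0 + (rec X. b.(a.X + (0 + X))))) :: —b→ q1
  q1 = a.(rec X. b.(a.X + (0 + X))) + (0 + (rec X. b.(a.X + (0 + X)))) :: —a→ q2, —b→ q1
  q2 = rec X. b.(a.X + (0 + X)) :: —b→ q1
Coarsest stable partition (strong bisimilarity classes):
  B0 = {p0, q0, q2}
  B1 = {p1, q1}
p0 ∈ B0, q0 ∈ B0 → same block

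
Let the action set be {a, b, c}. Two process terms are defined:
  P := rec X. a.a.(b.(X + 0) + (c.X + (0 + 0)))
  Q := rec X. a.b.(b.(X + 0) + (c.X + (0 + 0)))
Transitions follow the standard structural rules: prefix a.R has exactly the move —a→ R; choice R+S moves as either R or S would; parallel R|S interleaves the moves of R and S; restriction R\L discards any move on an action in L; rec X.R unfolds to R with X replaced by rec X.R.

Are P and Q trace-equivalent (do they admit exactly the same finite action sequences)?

trace-distinct — witness ⟨aa⟩

Reachable graph of P (4 states):
  s0 = rec X. a.a.(b.(X + 0) + (c.X + (0 + 0))) has moves -a-> s1
  s1 = a.(b.((rec X. a.a.(b.(X + 0) + (c.X + (0 + 0)))) + 0) + (c.(rec X. a.a.(b.(X + 0) + (c.X + (0 + 0)))) + (0 + 0))) has moves -a-> s2
  s2 = b.((rec X. a.a.(b.(X + 0) + (c.X + (0 + 0)))) + 0) + (c.(rec X. a.a.(b.(X + 0) + (c.X + (0 + 0)))) + (0 + 0)) has moves -b-> s3, -c-> s0
  s3 = (rec X. a.a.(b.(X + 0) + (c.X + (0 + 0)))) + 0 has moves -a-> s1
Reachable graph of Q (4 states):
  t0 = rec X. a.b.(b.(X + 0) + (c.X + (0 + 0))) has moves -a-> t1
  t1 = b.(b.((rec X. a.b.(b.(X + 0) + (c.X + (0 + 0)))) + 0) + (c.(rec X. a.b.(b.(X + 0) + (c.X + (0 + 0)))) + (0 + 0))) has moves -b-> t2
  t2 = b.((rec X. a.b.(b.(X + 0) + (c.X + (0 + 0)))) + 0) + (c.(rec X. a.b.(b.(X + 0) + (c.X + (0 + 0)))) + (0 + 0)) has moves -b-> t3, -c-> t0
  t3 = (rec X. a.b.(b.(X + 0) + (c.X + (0 + 0)))) + 0 has moves -a-> t1
Trace ⟨aa⟩ through P, begin at {s0}:
  [1] a ⇒ {s1}
  [2] a ⇒ {s2}
  ✓ P
Trace ⟨aa⟩ through Q, begin at {t0}:
  [1] a ⇒ {t1}
  [2] a ⇒ ∅  — Q cannot continue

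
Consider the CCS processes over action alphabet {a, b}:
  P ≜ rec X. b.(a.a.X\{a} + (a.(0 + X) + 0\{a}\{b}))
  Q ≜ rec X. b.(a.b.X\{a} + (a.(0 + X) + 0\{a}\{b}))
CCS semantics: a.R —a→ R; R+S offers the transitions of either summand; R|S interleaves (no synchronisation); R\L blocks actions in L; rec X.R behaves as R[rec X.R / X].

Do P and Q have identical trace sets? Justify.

Reachable graph of P (6 states):
  s0 = rec X. b.(a.a.X\{a} + (a.(0 + X) + 0\{a}\{b})) → =b=> s1
  s1 = a.a.(rec X. b.(a.a.X\{a} + (a.(0 + X) + 0\{a}\{b})))\{a} + (a.(0 + (rec X. b.(a.a.X\{a} + (a.(0 + X) + 0\{a}\{b})))) + 0\{a}\{b}) → =a=> s2, =a=> s3
  s2 = 0 + (rec X. b.(a.a.X\{a} + (a.(0 + X) + 0\{a}\{b}))) → =b=> s1
  s3 = a.(rec X. b.(a.a.X\{a} + (a.(0 + X) + 0\{a}\{b})))\{a} → =a=> s4
  s4 = (rec X. b.(a.a.X\{a} + (a.(0 + X) + 0\{a}\{b})))\{a} → =b=> s5
  s5 = (a.a.(rec X. b.(a.a.X\{a} + (a.(0 + X) + 0\{a}\{b})))\{a} + (a.(0 + (rec X. b.(a.a.X\{a} + (a.(0 + X) + 0\{a}\{b})))) + 0\{a}\{b}))\{a} → (no moves)
Reachable graph of Q (6 states):
  t0 = rec X. b.(a.b.X\{a} + (a.(0 + X) + 0\{a}\{b})) → =b=> t1
  t1 = a.b.(rec X. b.(a.b.X\{a} + (a.(0 + X) + 0\{a}\{b})))\{a} + (a.(0 + (rec X. b.(a.b.X\{a} + (a.(0 + X) + 0\{a}\{b})))) + 0\{a}\{b}) → =a=> t2, =a=> t3
  t2 = 0 + (rec X. b.(a.b.X\{a} + (a.(0 + X) + 0\{a}\{b}))) → =b=> t1
  t3 = b.(rec X. b.(a.b.X\{a} + (a.(0 + X) + 0\{a}\{b})))\{a} → =b=> t4
  t4 = (rec X. b.(a.b.X\{a} + (a.(0 + X) + 0\{a}\{b})))\{a} → =b=> t5
  t5 = (a.b.(rec X. b.(a.b.X\{a} + (a.(0 + X) + 0\{a}\{b})))\{a} + (a.(0 + (rec X. b.(a.b.X\{a} + (a.(0 + X) + 0\{a}\{b})))) + 0\{a}\{b}))\{a} → (no moves)
Executing baa from P (initial set {s0}):
  step 1 (b): {s1}
  step 2 (a): {s2, s3}
  step 3 (a): {s4}
  P completes σ.
Executing baa from Q (initial set {t0}):
  step 1 (b): {t1}
  step 2 (a): {t2, t3}
  step 3 (a): ∅  — Q cannot continue

NO — witness ⟨baa⟩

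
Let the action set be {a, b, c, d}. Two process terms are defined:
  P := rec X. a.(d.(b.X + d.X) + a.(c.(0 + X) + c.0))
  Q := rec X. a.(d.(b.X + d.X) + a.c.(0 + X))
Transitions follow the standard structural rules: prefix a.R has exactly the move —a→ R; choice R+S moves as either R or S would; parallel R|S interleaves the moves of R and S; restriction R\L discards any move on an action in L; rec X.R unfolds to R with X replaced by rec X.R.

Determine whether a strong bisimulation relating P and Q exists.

LTS(P): 6 reachable states
  m0 = rec X. a.(d.(b.X + d.X) + a.(c.(0 + X) + c.0)) has moves ··a··> m1
  m1 = d.(b.(rec X. a.(d.(b.X + d.X) + a.(c.(0 + X) + c.0))) + d.(rec X. a.(d.(b.X + d.X) + a.(c.(0 + X) + c.0)))) + a.(c.(0 + (rec X. a.(d.(b.X + d.X) + a.(c.(0 + X) + c.0)))) + c.0) has moves ··a··> m2, ··d··> m3
  m2 = c.(0 + (rec X. a.(d.(b.X + d.X) + a.(c.(0 + X) + c.0)))) + c.0 has moves ··c··> m4, ··c··> m5
  m3 = b.(rec X. a.(d.(b.X + d.X) + a.(c.(0 + X) + c.0))) + d.(rec X. a.(d.(b.X + d.X) + a.(c.(0 + X) + c.0))) has moves ··b··> m0, ··d··> m0
  m4 = 0 has moves ∅
  m5 = 0 + (rec X. a.(d.(b.X + d.X) + a.(c.(0 + X) + c.0))) has moves ··a··> m1
LTS(Q): 5 reachable states
  n0 = rec X. a.(d.(b.X + d.X) + a.c.(0 + X)) has moves ··a··> n1
  n1 = d.(b.(rec X. a.(d.(b.X + d.X) + a.c.(0 + X))) + d.(rec X. a.(d.(b.X + d.X) + a.c.(0 + X)))) + a.c.(0 + (rec X. a.(d.(b.X + d.X) + a.c.(0 + X)))) has moves ··a··> n2, ··d··> n3
  n2 = c.(0 + (rec X. a.(d.(b.X + d.X) + a.c.(0 + X)))) has moves ··c··> n4
  n3 = b.(rec X. a.(d.(b.X + d.X) + a.c.(0 + X))) + d.(rec X. a.(d.(b.X + d.X) + a.c.(0 + X))) has moves ··b··> n0, ··d··> n0
  n4 = 0 + (rec X. a.(d.(b.X + d.X) + a.c.(0 + X))) has moves ··a··> n1
Coarsest stable partition (strong bisimilarity classes):
  B0 = {m0, m5}
  B1 = {m1}
  B2 = {m2}
  B3 = {m4}
  B4 = {m3}
  B5 = {n0, n4}
  B6 = {n1}
  B7 = {n3}
  B8 = {n2}
m0 ∈ B0, n0 ∈ B5 → different blocks

NO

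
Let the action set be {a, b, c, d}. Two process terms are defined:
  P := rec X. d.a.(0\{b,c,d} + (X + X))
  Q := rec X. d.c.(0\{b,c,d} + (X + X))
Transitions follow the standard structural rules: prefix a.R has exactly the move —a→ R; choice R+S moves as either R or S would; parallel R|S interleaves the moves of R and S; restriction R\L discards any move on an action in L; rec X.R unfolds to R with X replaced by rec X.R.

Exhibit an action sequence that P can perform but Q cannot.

Reachable graph of P (3 states):
  p0 = rec X. d.a.(0\{b,c,d} + (X + X)) ⊢ =d=> p1
  p1 = a.(0\{b,c,d} + ((rec X. d.a.(0\{b,c,d} + (X + X))) + (rec X. d.a.(0\{b,c,d} + (X + X))))) ⊢ =a=> p2
  p2 = 0\{b,c,d} + ((rec X. d.a.(0\{b,c,d} + (X + X))) + (rec X. d.a.(0\{b,c,d} + (X + X)))) ⊢ =d=> p1
Reachable graph of Q (3 states):
  q0 = rec X. d.c.(0\{b,c,d} + (X + X)) ⊢ =d=> q1
  q1 = c.(0\{b,c,d} + ((rec X. d.c.(0\{b,c,d} + (X + X))) + (rec X. d.c.(0\{b,c,d} + (X + X))))) ⊢ =c=> q2
  q2 = 0\{b,c,d} + ((rec X. d.c.(0\{b,c,d} + (X + X))) + (rec X. d.c.(0\{b,c,d} + (X + X)))) ⊢ =d=> q1
Run σ = ⟨da⟩ on P: start {p0}
  [1] d ⇒ {p1}
  [2] a ⇒ {p2}
  ✓ P
Run σ = ⟨da⟩ on Q: start {q0}
  [1] d ⇒ {q1}
  [2] a ⇒ ∅  — Q cannot continue

da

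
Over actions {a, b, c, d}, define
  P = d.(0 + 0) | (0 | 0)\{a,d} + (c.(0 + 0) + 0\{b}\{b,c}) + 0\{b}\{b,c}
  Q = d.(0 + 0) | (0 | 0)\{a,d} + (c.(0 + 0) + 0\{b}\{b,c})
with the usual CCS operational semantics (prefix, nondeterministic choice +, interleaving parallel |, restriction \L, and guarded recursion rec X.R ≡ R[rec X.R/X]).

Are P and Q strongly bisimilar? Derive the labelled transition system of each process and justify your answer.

bisimilar

Reachable graph of P (3 states):
  m0 = d.(0 + 0) | (0 | 0)\{a,d} + (c.(0 + 0) + 0\{b}\{b,c}) + 0\{b}\{b,c} ⊢ =c=> m1, =d=> m2
  m1 = 0 + 0 ⊢ ∅
  m2 = (0 + 0) | (0 | 0)\{a,d} ⊢ ∅
Reachable graph of Q (3 states):
  n0 = d.(0 + 0) | (0 | 0)\{a,d} + (c.(0 + 0) + 0\{b}\{b,c}) ⊢ =c=> n1, =d=> n2
  n1 = 0 + 0 ⊢ ∅
  n2 = (0 + 0) | (0 | 0)\{a,d} ⊢ ∅
Partition-refinement fixed point:
  B0 = {m0, n0}
  B1 = {m1, m2, n1, n2}
m0 ∈ B0, n0 ∈ B0 → same block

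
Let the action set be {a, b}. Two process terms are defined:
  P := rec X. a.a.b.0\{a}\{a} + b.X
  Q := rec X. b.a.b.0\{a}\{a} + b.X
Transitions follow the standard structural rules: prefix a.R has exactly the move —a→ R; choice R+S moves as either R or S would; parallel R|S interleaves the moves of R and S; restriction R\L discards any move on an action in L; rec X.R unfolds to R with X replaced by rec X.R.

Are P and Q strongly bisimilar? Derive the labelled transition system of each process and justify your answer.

P ≁ Q

P's transition system — 4 states:
  p0 = rec X. a.a.b.0\{a}\{a} + b.X has moves —a→ p1, —b→ p0
  p1 = a.b.0\{a}\{a} has moves —a→ p2
  p2 = b.0\{a}\{a} has moves —b→ p3
  p3 = 0\{a}\{a} has moves ∅
Q's transition system — 4 states:
  q0 = rec X. b.a.b.0\{a}\{a} + b.X has moves —b→ q0, —b→ q1
  q1 = a.b.0\{a}\{a} has moves —a→ q2
  q2 = b.0\{a}\{a} has moves —b→ q3
  q3 = 0\{a}\{a} has moves ∅
Partition-refinement fixed point:
  B0 = {p0}
  B1 = {p1, q1}
  B2 = {p2, q2}
  B3 = {p3, q3}
  B4 = {q0}
p0 ∈ B0, q0 ∈ B4 → different blocks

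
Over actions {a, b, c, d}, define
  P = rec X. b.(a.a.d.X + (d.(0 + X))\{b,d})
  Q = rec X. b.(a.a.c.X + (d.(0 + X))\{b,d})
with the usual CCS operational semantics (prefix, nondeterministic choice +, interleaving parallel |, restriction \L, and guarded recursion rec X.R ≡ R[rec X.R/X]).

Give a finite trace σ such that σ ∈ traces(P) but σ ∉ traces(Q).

baad

P's transition system — 4 states:
  u0 = rec X. b.(a.a.d.X + (d.(0 + X))\{b,d}) has moves --b--▸ u1
  u1 = a.a.d.(rec X. b.(a.a.d.X + (d.(0 + X))\{b,d})) + (d.(0 + (rec X. b.(a.a.d.X + (d.(0 + X))\{b,d}))))\{b,d} has moves --a--▸ u2
  u2 = a.d.(rec X. b.(a.a.d.X + (d.(0 + X))\{b,d})) has moves --a--▸ u3
  u3 = d.(rec X. b.(a.a.d.X + (d.(0 + X))\{b,d})) has moves --d--▸ u0
Q's transition system — 4 states:
  v0 = rec X. b.(a.a.c.X + (d.(0 + X))\{b,d}) has moves --b--▸ v1
  v1 = a.a.c.(rec X. b.(a.a.c.X + (d.(0 + X))\{b,d})) + (d.(0 + (rec X. b.(a.a.c.X + (d.(0 + X))\{b,d}))))\{b,d} has moves --a--▸ v2
  v2 = a.c.(rec X. b.(a.a.c.X + (d.(0 + X))\{b,d})) has moves --a--▸ v3
  v3 = c.(rec X. b.(a.a.c.X + (d.(0 + X))\{b,d})) has moves --c--▸ v0
Executing baad from P (initial set {u0}):
  after b @ step 1: {u1}
  after a @ step 2: {u2}
  after a @ step 3: {u3}
  after d @ step 4: {u0}
  ✓ P
Executing baad from Q (initial set {v0}):
  after b @ step 1: {v1}
  after a @ step 2: {v2}
  after a @ step 3: {v3}
  after d @ step 4: ∅ (Q stuck)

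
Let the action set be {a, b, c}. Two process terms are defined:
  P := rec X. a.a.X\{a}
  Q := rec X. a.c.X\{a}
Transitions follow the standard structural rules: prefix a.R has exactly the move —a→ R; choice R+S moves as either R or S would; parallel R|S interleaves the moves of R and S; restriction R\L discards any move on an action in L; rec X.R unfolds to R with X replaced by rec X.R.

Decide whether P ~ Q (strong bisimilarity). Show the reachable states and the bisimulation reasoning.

NO

Reachable graph of P (3 states):
  p0 = rec X. a.a.X\{a} | —a→ p1
  p1 = a.(rec X. a.a.X\{a})\{a} | —a→ p2
  p2 = (rec X. a.a.X\{a})\{a} | ·
Reachable graph of Q (3 states):
  q0 = rec X. a.c.X\{a} | —a→ q1
  q1 = c.(rec X. a.c.X\{a})\{a} | —c→ q2
  q2 = (rec X. a.c.X\{a})\{a} | ·
Partition-refinement fixed point:
  B0 = {p0}
  B1 = {p1}
  B2 = {p2, q2}
  B3 = {q0}
  B4 = {q1}
p0 ∈ B0, q0 ∈ B3 → different blocks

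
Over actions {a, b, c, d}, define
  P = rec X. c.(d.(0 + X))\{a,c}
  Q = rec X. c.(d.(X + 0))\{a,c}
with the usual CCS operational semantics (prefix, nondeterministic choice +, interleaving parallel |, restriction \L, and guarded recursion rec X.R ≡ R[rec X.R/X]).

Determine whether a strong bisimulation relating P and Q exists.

YES

LTS(P): 3 reachable states
  u0 = rec X. c.(d.(0 + X))\{a,c} | ··c··> u1
  u1 = (d.(0 + (rec X. c.(d.(0 + X))\{a,c})))\{a,c} | ··d··> u2
  u2 = (0 + (rec X. c.(d.(0 + X))\{a,c}))\{a,c} | (no moves)
LTS(Q): 3 reachable states
  v0 = rec X. c.(d.(X + 0))\{a,c} | ··c··> v1
  v1 = (d.((rec X. c.(d.(X + 0))\{a,c}) + 0))\{a,c} | ··d··> v2
  v2 = ((rec X. c.(d.(X + 0))\{a,c}) + 0)\{a,c} | (no moves)
Partition-refinement fixed point:
  B0 = {u0, v0}
  B1 = {u1, v1}
  B2 = {u2, v2}
u0 ∈ B0, v0 ∈ B0 → same block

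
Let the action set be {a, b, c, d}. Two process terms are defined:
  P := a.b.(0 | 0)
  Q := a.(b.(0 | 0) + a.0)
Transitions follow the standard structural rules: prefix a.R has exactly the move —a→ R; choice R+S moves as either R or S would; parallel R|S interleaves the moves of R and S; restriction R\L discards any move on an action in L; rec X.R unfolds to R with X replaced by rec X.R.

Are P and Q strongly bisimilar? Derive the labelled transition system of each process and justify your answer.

P ≁ Q

LTS(P): 3 reachable states
  u0 = a.b.(0 | 0) | —a→ u1
  u1 = b.(0 | 0) | —b→ u2
  u2 = 0 | 0 | ∅
LTS(Q): 4 reachable states
  v0 = a.(b.(0 | 0) + a.0) | —a→ v1
  v1 = b.(0 | 0) + a.0 | —a→ v2, —b→ v3
  v2 = 0 | ∅
  v3 = 0 | 0 | ∅
Coarsest stable partition (strong bisimilarity classes):
  B0 = {u0}
  B1 = {u1}
  B2 = {u2, v2, v3}
  B3 = {v0}
  B4 = {v1}
u0 ∈ B0, v0 ∈ B3 → different blocks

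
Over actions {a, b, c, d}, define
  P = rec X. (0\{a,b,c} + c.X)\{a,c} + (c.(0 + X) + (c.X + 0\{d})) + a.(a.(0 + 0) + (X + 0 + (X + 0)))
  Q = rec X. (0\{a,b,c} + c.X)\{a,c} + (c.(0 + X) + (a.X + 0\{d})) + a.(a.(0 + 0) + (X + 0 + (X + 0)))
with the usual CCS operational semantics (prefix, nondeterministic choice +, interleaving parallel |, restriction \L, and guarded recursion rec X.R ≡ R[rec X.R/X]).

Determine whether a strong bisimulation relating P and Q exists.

not bisimilar

LTS(P): 4 reachable states
  m0 = rec X. (0\{a,b,c} + c.X)\{a,c} + (c.(0 + X) + (c.X + 0\{d})) + a.(a.(0 + 0) + (X + 0 + (X + 0))) ⊢ -a-> m1, -c-> m0, -c-> m2
  m1 = a.(0 + 0) + ((rec X. (0\{a,b,c} + c.X)\{a,c} + (c.(0 + X) + (c.X + 0\{d})) + a.(a.(0 + 0) + (X + 0 + (X + 0)))) + 0 + ((rec X. (0\{a,b,c} + c.X)\{a,c} + (c.(0 + X) + (c.X + 0\{d})) + a.(a.(0 + 0) + (X + 0 + (X + 0)))) + 0)) ⊢ -a-> m1, -a-> m3, -c-> m0, -c-> m2
  m2 = 0 + (rec X. (0\{a,b,c} + c.X)\{a,c} + (c.(0 + X) + (c.X + 0\{d})) + a.(a.(0 + 0) + (X + 0 + (X + 0)))) ⊢ -a-> m1, -c-> m0, -c-> m2
  m3 = 0 + 0 ⊢ stopped
LTS(Q): 4 reachable states
  n0 = rec X. (0\{a,b,c} + c.X)\{a,c} + (c.(0 + X) + (a.X + 0\{d})) + a.(a.(0 + 0) + (X + 0 + (X + 0))) ⊢ -a-> n0, -a-> n1, -c-> n2
  n1 = a.(0 + 0) + ((rec X. (0\{a,b,c} + c.X)\{a,c} + (c.(0 + X) + (a.X + 0\{d})) + a.(a.(0 + 0) + (X + 0 + (X + 0)))) + 0 + ((rec X. (0\{a,b,c} + c.X)\{a,c} + (c.(0 + X) + (a.X + 0\{d})) + a.(a.(0 + 0) + (X + 0 + (X + 0)))) + 0)) ⊢ -a-> n0, -a-> n1, -a-> n3, -c-> n2
  n2 = 0 + (rec X. (0\{a,b,c} + c.X)\{a,c} + (c.(0 + X) + (a.X + 0\{d})) + a.(a.(0 + 0) + (X + 0 + (X + 0)))) ⊢ -a-> n0, -a-> n1, -c-> n2
  n3 = 0 + 0 ⊢ stopped
Partition-refinement fixed point:
  B0 = {m0, m2}
  B1 = {m1}
  B2 = {m3, n3}
  B3 = {n0, n2}
  B4 = {n1}
m0 ∈ B0, n0 ∈ B3 → different blocks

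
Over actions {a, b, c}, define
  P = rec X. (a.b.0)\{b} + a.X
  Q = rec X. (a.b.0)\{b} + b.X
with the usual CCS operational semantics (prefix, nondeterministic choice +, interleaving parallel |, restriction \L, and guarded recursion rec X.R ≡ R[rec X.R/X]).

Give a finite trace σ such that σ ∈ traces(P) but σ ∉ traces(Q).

aa

Reachable graph of P (2 states):
  u0 = rec X. (a.b.0)\{b} + a.X :: —a→ u0, —a→ u1
  u1 = (b.0)\{b} :: ·
Reachable graph of Q (2 states):
  v0 = rec X. (a.b.0)\{b} + b.X :: —a→ v1, —b→ v0
  v1 = (b.0)\{b} :: ·
Run σ = ⟨aa⟩ on P: start {u0}
  after a @ step 1: {u0, u1}
  after a @ step 2: {u0, u1}
  ✓ P
Run σ = ⟨aa⟩ on Q: start {v0}
  after a @ step 1: {v1}
  after a @ step 2: ∅  — Q cannot continue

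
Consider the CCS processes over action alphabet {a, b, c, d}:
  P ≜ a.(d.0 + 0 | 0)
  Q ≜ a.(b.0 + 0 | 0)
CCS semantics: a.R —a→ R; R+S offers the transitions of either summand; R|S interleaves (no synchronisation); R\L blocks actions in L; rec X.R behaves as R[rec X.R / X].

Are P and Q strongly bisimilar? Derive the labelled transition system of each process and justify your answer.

Reachable graph of P (3 states):
  p0 = a.(d.0 + 0 | 0) has moves -a-> p1
  p1 = d.0 + 0 | 0 has moves -d-> p2
  p2 = 0 has moves ∅
Reachable graph of Q (3 states):
  q0 = a.(b.0 + 0 | 0) has moves -a-> q1
  q1 = b.0 + 0 | 0 has moves -b-> q2
  q2 = 0 has moves ∅
Partition-refinement fixed point:
  B0 = {p0}
  B1 = {p1}
  B2 = {p2, q2}
  B3 = {q0}
  B4 = {q1}
p0 ∈ B0, q0 ∈ B3 → different blocks

P ≁ Q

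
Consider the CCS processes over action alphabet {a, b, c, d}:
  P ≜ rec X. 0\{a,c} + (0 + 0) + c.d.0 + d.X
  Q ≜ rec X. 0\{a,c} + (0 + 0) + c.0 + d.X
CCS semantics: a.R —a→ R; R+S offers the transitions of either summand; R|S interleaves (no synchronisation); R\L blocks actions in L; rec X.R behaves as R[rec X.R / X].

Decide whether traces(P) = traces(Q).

LTS(P): 3 reachable states
  m0 = rec X. 0\{a,c} + (0 + 0) + c.d.0 + d.X ⊢ =c=> m1, =d=> m0
  m1 = d.0 ⊢ =d=> m2
  m2 = 0 ⊢ ·
LTS(Q): 2 reachable states
  n0 = rec X. 0\{a,c} + (0 + 0) + c.0 + d.X ⊢ =c=> n1, =d=> n0
  n1 = 0 ⊢ ·
Trace ⟨cd⟩ through P, begin at {m0}:
  [1] c ⇒ {m1}
  [2] d ⇒ {m2}
  P completes σ.
Trace ⟨cd⟩ through Q, begin at {n0}:
  [1] c ⇒ {n1}
  [2] d ⇒ ∅ (Q stuck)

NO — witness ⟨cd⟩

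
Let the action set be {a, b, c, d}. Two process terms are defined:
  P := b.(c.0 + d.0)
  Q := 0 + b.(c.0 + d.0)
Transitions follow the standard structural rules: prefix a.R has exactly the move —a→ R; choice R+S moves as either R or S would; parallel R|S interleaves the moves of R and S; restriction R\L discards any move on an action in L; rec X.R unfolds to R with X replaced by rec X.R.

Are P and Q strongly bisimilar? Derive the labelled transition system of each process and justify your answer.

YES

LTS(P): 3 reachable states
  p0 = b.(c.0 + d.0) has moves --b--▸ p1
  p1 = c.0 + d.0 has moves --c--▸ p2, --d--▸ p2
  p2 = 0 has moves ∅
LTS(Q): 3 reachable states
  q0 = 0 + b.(c.0 + d.0) has moves --b--▸ q1
  q1 = c.0 + d.0 has moves --c--▸ q2, --d--▸ q2
  q2 = 0 has moves ∅
Partition-refinement fixed point:
  B0 = {p0, q0}
  B1 = {p1, q1}
  B2 = {p2, q2}
p0 ∈ B0, q0 ∈ B0 → same block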